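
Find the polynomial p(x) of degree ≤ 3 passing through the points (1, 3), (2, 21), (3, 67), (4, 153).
2*x**3 + 2*x**2 - 2*x + 1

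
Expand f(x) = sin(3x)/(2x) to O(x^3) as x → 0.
3/2 - 9*x**2/4 + O(x**3)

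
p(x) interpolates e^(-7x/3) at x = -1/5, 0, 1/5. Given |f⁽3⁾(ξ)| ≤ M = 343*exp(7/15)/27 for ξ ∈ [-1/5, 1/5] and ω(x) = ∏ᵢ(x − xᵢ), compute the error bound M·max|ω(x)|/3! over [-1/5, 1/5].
343*sqrt(3)*exp(7/15)/91125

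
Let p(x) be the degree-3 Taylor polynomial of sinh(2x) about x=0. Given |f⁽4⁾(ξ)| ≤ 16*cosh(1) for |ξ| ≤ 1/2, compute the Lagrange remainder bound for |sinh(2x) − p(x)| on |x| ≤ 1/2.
cosh(1)/24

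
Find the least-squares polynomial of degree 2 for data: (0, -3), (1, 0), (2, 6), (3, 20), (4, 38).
-97/35 + (-23/35)x + (19/7)x²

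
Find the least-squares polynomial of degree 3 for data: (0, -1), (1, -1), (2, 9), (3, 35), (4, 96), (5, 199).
-143/126 + (725/756)x + (-281/126)x² + (217/108)x³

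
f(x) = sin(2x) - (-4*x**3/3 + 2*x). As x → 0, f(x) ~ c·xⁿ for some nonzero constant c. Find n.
5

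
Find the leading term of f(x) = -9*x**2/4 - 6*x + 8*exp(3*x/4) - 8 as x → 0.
9*x**3/16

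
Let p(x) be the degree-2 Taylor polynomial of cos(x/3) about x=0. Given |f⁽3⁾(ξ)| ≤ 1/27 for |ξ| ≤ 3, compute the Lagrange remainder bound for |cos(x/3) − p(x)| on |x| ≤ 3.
1/6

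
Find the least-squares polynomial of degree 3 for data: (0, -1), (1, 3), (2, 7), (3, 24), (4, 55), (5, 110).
-17/21 + (503/126)x + (-173/84)x² + (41/36)x³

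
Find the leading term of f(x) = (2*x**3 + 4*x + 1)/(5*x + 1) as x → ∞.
2*x**2/5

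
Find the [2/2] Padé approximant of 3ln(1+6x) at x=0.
18*x*(3*x + 1)/(6*x**2 + 6*x + 1)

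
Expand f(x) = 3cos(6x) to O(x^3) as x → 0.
3 - 54*x**2 + O(x**3)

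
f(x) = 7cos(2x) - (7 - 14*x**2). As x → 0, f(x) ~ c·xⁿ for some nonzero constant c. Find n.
4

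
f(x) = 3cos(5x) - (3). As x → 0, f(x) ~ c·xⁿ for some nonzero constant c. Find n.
2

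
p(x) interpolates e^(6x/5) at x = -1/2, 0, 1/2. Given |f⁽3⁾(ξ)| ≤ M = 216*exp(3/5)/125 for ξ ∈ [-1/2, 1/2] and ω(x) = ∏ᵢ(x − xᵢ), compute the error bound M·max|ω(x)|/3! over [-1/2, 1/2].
sqrt(3)*exp(3/5)/125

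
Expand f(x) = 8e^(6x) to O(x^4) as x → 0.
8 + 48*x + 144*x**2 + 288*x**3 + O(x**4)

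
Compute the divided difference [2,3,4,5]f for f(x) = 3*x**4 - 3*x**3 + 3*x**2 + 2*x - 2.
39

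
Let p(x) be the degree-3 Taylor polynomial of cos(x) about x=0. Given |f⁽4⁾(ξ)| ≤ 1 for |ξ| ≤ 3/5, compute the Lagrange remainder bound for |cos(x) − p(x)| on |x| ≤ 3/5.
27/5000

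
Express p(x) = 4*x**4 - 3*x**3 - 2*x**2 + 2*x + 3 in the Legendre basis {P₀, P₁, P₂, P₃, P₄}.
(47/15)P₀ + (1/5)P₁ + (20/21)P₂ + (-6/5)P₃ + (32/35)P₄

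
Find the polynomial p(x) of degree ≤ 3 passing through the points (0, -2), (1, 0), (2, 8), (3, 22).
3*x**2 - x - 2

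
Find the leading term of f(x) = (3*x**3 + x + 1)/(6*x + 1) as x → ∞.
x**2/2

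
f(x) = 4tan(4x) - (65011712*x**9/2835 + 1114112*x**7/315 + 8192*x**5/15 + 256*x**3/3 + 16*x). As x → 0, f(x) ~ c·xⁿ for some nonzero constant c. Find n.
11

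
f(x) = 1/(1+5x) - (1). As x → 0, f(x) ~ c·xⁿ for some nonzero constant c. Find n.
1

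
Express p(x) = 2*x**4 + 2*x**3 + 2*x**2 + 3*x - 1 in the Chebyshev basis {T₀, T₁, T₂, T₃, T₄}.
(3/4)T₀ + (9/2)T₁ + (2)T₂ + (1/2)T₃ + (1/4)T₄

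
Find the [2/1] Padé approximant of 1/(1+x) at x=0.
1/(x + 1)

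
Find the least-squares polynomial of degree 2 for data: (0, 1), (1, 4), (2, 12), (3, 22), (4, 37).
32/35 + (11/7)x + (13/7)x²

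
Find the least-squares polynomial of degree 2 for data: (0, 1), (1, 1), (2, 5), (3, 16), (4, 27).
26/35 + (-111/70)x + (29/14)x²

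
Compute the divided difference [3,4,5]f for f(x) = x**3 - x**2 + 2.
11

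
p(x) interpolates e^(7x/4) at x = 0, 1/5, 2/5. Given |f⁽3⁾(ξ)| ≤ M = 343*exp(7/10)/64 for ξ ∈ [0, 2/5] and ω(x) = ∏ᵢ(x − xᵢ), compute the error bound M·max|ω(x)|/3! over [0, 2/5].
343*sqrt(3)*exp(7/10)/216000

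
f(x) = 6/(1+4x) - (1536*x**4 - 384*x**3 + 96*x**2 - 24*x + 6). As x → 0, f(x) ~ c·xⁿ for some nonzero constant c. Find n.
5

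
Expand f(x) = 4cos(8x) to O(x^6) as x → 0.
4 - 128*x**2 + 2048*x**4/3 + O(x**6)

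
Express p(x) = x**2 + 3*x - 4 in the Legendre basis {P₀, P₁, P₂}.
(-11/3)P₀ + (3)P₁ + (2/3)P₂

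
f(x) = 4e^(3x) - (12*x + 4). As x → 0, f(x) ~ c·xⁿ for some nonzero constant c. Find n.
2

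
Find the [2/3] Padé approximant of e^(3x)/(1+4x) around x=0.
(699*x**2/860 + 66*x/43 + 1)/(2409*x**3/860 - 4431*x**2/860 + 109*x/43 + 1)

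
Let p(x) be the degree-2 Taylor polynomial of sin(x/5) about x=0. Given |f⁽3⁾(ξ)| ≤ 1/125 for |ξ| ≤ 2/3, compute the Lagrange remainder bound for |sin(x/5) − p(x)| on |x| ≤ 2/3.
4/10125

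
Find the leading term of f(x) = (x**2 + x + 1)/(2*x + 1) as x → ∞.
x/2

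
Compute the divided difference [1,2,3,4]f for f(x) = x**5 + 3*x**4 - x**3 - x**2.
94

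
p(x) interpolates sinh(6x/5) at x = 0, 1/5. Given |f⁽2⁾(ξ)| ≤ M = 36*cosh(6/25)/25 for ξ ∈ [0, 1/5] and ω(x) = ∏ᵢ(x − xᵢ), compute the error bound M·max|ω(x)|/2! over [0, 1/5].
9*cosh(6/25)/1250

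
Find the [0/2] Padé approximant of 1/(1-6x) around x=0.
1/(1 - 6*x)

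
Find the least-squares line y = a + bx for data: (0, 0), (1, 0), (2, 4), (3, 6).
a = -4/5, b = 11/5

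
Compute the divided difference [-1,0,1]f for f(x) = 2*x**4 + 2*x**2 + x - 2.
4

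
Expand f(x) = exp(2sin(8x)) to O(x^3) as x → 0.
1 + 16*x + 128*x**2 + O(x**3)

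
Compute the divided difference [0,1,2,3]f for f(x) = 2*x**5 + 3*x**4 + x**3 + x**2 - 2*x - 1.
69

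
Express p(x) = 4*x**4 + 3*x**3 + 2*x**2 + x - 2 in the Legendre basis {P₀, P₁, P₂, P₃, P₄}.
(-8/15)P₀ + (14/5)P₁ + (76/21)P₂ + (6/5)P₃ + (32/35)P₄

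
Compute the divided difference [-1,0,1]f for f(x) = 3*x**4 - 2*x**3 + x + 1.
3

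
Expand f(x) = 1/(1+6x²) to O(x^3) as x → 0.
1 - 6*x**2 + O(x**3)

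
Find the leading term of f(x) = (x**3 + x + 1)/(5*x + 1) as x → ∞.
x**2/5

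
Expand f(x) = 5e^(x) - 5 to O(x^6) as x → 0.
5*x + 5*x**2/2 + 5*x**3/6 + 5*x**4/24 + x**5/24 + O(x**6)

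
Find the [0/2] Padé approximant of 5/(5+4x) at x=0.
1/(4*x/5 + 1)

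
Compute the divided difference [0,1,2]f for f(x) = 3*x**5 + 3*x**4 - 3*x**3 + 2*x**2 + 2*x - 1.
59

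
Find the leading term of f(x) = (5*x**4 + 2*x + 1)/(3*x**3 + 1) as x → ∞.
5*x/3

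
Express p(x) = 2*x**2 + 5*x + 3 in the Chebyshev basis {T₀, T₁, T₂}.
(4)T₀ + (5)T₁ + T₂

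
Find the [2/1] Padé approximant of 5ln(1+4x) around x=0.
20*x*(2*x + 3)/(3*(8*x/3 + 1))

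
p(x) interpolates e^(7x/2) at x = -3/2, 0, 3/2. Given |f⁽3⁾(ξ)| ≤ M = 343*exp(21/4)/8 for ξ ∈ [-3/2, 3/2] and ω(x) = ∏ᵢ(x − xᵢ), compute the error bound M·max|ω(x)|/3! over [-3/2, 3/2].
343*sqrt(3)*exp(21/4)/64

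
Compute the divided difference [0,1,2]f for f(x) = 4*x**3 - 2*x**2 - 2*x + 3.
10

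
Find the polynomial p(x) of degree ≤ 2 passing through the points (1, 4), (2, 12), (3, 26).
3*x**2 - x + 2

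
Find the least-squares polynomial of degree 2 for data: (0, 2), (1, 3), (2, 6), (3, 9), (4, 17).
11/5 + (-2/5)x + x²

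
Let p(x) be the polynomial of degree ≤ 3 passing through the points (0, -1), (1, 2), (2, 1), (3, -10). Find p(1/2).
5/8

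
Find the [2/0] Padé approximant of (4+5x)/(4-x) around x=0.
3*x**2/8 + 3*x/2 + 1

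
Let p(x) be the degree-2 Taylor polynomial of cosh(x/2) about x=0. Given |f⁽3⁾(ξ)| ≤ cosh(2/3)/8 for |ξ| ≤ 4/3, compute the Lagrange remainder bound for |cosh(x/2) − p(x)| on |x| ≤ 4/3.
4*cosh(2/3)/81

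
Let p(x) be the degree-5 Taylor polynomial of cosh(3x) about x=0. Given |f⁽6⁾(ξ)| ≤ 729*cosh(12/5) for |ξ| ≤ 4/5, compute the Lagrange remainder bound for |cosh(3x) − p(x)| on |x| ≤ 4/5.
20736*cosh(12/5)/78125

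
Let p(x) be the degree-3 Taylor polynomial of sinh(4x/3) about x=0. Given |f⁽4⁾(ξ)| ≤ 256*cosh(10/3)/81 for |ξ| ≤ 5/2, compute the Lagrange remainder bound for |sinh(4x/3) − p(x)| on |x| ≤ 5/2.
1250*cosh(10/3)/243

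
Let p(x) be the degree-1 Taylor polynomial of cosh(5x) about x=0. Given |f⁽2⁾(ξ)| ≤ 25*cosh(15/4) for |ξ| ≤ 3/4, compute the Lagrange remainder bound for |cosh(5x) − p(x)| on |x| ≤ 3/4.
225*cosh(15/4)/32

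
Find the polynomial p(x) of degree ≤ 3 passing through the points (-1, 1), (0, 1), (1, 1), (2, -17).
-3*x**3 + 3*x + 1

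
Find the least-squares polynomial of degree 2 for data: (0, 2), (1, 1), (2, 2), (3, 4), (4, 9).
72/35 + (-141/70)x + (13/14)x²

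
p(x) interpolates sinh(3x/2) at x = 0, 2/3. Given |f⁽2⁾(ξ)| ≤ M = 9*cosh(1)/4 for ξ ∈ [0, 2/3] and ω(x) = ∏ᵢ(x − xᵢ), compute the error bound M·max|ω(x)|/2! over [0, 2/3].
cosh(1)/8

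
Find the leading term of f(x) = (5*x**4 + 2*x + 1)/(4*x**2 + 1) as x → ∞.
5*x**2/4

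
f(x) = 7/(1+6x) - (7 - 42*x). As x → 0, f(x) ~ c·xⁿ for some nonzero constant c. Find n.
2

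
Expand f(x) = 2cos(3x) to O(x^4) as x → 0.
2 - 9*x**2 + O(x**4)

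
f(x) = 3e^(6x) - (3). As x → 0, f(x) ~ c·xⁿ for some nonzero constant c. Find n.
1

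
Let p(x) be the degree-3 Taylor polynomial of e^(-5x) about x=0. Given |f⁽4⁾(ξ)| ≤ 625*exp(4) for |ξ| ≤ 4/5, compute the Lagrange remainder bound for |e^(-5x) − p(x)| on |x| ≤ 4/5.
32*exp(4)/3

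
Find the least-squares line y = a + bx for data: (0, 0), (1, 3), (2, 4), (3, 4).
a = 4/5, b = 13/10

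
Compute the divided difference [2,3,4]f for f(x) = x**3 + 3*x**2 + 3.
12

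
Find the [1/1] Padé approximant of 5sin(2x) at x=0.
10*x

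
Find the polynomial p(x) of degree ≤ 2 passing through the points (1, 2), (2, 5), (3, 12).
2*x**2 - 3*x + 3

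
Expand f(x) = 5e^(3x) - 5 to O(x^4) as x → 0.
15*x + 45*x**2/2 + 45*x**3/2 + O(x**4)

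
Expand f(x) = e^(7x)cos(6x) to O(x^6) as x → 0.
1 + 7*x + 13*x**2/2 - 413*x**3/6 - 6887*x**4/24 - 61313*x**5/120 + O(x**6)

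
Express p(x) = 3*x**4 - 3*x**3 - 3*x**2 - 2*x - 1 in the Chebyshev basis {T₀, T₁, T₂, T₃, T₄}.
(-11/8)T₀ + (-17/4)T₁ + (-3/4)T₃ + (3/8)T₄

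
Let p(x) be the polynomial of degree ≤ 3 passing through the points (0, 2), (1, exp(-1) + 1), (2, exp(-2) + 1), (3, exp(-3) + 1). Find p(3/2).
(-1 + 9*e + 9*exp(2) + 15*exp(3))*exp(-3)/16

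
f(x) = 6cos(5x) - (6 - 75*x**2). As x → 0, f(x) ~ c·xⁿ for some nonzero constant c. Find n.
4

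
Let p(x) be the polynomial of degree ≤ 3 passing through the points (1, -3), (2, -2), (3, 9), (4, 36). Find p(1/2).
-13/8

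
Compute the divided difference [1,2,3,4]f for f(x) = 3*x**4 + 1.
30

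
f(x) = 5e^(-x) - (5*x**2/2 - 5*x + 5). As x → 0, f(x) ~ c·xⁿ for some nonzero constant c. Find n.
3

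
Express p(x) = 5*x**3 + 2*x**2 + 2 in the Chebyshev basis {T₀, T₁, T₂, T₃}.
(3)T₀ + (15/4)T₁ + T₂ + (5/4)T₃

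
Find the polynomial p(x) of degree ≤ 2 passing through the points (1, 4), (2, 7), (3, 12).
x**2 + 3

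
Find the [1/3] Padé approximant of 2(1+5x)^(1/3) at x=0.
(25*x/3 + 2)/(125*x**3/81 - 25*x**2/18 + 5*x/2 + 1)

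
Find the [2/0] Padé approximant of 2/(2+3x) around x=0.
9*x**2/4 - 3*x/2 + 1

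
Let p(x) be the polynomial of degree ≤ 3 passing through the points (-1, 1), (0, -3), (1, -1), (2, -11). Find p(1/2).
-13/8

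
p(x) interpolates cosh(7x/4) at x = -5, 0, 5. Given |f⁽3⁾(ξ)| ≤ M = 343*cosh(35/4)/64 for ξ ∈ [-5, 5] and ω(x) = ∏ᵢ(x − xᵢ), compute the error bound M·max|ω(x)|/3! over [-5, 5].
42875*sqrt(3)*cosh(35/4)/1728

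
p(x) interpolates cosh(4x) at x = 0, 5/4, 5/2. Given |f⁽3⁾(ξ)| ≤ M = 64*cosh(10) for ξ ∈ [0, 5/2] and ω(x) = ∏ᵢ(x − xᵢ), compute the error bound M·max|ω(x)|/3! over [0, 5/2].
125*sqrt(3)*cosh(10)/27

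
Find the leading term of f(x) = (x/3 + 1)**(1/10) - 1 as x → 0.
x/30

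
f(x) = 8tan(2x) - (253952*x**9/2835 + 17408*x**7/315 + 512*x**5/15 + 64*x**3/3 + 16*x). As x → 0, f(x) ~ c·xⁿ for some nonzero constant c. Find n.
11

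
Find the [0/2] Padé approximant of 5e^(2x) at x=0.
5/(2*x**2 - 2*x + 1)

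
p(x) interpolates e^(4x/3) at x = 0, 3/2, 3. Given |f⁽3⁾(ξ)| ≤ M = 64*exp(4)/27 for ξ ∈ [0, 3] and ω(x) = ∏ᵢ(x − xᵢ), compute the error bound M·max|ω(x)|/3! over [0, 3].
8*sqrt(3)*exp(4)/27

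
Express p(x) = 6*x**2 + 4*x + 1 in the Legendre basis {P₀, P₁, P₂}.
(3)P₀ + (4)P₁ + (4)P₂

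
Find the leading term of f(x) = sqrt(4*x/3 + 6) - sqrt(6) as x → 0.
sqrt(6)*x/9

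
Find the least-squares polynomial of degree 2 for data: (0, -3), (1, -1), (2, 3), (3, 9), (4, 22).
-18/7 + (-6/7)x + (12/7)x²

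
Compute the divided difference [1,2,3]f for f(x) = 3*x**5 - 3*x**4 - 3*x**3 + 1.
177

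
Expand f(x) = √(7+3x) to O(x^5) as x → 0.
sqrt(7) + 3*sqrt(7)*x/14 - 9*sqrt(7)*x**2/392 + 27*sqrt(7)*x**3/5488 - 405*sqrt(7)*x**4/307328 + O(x**5)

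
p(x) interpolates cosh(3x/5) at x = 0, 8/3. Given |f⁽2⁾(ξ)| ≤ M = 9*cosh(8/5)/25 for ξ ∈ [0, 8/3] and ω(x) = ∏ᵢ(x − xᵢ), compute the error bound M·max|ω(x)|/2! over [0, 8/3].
8*cosh(8/5)/25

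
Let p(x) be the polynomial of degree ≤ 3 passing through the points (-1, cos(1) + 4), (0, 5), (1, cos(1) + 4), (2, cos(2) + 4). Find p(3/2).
5*cos(2)/16 + cos(1) + 59/16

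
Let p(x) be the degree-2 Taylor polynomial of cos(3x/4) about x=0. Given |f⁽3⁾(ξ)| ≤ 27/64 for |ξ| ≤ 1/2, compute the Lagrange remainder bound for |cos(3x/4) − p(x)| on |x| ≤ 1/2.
9/1024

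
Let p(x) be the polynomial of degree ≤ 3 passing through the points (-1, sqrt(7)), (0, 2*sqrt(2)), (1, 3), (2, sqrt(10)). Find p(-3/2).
-35*sqrt(2)/8 - 5*sqrt(10)/16 + 63/16 + 35*sqrt(7)/16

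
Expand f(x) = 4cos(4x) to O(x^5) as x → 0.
4 - 32*x**2 + 128*x**4/3 + O(x**5)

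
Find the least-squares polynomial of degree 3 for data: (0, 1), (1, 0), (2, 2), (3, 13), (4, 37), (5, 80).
64/63 + (-200/189)x + (-8/9)x² + (23/27)x³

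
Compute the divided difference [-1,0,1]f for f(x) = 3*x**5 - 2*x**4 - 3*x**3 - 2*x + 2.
-2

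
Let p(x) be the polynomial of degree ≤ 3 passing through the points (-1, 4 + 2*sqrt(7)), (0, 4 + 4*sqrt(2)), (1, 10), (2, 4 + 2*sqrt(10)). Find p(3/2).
-5*sqrt(2)/4 + sqrt(7)/8 + 5*sqrt(10)/8 + 77/8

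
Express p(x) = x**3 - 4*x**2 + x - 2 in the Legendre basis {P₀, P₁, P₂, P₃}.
(-10/3)P₀ + (8/5)P₁ + (-8/3)P₂ + (2/5)P₃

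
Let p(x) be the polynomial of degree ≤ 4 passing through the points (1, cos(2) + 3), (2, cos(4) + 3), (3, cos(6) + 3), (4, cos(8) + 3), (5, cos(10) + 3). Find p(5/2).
15*cos(4)/32 + 3*cos(10)/128 - 5*cos(2)/128 - 5*cos(8)/32 + 45*cos(6)/64 + 3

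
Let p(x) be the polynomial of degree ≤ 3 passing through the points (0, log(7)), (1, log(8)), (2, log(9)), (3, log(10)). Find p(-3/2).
-567*log(2)/16 - 35*log(10)/16 + 105*log(7)/16 + 135*log(3)/8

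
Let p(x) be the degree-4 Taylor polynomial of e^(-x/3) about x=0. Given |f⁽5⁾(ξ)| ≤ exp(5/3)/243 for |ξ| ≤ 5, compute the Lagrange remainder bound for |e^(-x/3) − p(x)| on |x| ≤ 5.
625*exp(5/3)/5832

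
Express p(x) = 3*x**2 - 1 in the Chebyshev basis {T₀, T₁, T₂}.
(1/2)T₀ + (3/2)T₂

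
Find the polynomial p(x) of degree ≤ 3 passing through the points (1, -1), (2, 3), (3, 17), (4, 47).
x**3 - x**2 - 1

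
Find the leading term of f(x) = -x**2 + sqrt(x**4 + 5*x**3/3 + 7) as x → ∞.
5*x/6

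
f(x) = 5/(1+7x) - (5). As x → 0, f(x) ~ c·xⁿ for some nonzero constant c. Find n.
1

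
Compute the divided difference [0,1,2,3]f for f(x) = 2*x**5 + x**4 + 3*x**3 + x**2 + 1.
59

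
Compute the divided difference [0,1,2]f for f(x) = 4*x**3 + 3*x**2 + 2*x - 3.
15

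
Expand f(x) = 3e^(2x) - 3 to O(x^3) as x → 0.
6*x + 6*x**2 + O(x**3)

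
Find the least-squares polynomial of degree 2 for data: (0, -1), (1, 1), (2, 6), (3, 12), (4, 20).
-8/7 + (111/70)x + (13/14)x²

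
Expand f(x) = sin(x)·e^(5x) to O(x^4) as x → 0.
x + 5*x**2 + 37*x**3/3 + O(x**4)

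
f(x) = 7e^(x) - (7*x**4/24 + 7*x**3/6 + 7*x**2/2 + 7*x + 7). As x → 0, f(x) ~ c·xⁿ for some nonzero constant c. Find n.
5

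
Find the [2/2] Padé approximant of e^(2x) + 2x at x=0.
(5*x**2/3 + 4*x + 1)/(1 - x**2/3)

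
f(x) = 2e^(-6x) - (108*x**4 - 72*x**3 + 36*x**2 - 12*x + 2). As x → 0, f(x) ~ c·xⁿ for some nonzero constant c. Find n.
5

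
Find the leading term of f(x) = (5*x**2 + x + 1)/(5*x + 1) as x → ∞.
x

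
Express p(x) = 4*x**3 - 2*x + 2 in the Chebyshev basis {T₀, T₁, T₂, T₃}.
(2)T₀ + T₁ + T₃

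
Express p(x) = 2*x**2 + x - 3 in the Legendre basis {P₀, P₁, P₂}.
(-7/3)P₀ + P₁ + (4/3)P₂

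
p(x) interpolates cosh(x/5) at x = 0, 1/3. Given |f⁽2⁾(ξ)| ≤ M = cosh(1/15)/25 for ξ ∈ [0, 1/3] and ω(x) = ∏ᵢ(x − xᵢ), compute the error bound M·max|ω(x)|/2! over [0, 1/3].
cosh(1/15)/1800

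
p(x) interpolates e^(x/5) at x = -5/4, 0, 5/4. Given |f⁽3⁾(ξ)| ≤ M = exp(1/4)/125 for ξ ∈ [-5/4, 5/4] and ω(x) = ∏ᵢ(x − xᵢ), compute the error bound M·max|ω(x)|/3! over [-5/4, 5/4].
sqrt(3)*exp(1/4)/1728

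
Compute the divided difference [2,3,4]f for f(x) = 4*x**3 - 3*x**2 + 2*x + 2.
33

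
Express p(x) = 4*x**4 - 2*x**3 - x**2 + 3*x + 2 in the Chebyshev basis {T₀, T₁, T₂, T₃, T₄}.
(3)T₀ + (3/2)T₁ + (3/2)T₂ + (-1/2)T₃ + (1/2)T₄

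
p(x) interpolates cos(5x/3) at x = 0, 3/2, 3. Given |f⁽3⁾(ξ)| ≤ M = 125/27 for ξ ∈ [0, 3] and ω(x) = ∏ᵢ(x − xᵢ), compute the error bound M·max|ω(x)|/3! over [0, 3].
125*sqrt(3)/216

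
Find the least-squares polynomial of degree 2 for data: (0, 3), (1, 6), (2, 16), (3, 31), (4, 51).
97/35 + (67/70)x + (39/14)x²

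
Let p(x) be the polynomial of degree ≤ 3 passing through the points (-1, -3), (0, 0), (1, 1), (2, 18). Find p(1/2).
-3/8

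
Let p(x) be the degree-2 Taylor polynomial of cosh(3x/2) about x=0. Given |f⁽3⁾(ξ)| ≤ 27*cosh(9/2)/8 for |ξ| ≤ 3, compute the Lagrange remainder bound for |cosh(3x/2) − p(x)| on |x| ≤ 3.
243*cosh(9/2)/16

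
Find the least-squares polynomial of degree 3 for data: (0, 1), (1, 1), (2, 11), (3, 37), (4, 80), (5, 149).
17/18 + (-2573/756)x + (347/126)x² + (83/108)x³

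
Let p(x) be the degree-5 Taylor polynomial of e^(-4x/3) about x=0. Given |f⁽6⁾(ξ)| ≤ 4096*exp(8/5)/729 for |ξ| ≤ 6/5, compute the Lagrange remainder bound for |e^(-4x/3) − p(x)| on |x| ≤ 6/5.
16384*exp(8/5)/703125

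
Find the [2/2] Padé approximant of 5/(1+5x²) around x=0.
5/(5*x**2 + 1)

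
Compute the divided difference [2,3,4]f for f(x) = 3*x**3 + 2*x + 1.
27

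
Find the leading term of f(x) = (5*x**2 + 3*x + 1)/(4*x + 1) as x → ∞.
5*x/4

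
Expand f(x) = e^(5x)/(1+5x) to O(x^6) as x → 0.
1 + 25*x**2/2 - 125*x**3/3 + 1875*x**4/8 - 6875*x**5/6 + O(x**6)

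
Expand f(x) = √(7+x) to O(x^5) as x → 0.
sqrt(7) + sqrt(7)*x/14 - sqrt(7)*x**2/392 + sqrt(7)*x**3/5488 - 5*sqrt(7)*x**4/307328 + O(x**5)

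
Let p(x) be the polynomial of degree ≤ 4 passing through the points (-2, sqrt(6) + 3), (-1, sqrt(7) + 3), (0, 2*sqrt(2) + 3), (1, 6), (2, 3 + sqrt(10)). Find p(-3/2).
-35*sqrt(2)/32 - 5*sqrt(10)/128 + 35*sqrt(6)/128 + 35*sqrt(7)/32 + 117/32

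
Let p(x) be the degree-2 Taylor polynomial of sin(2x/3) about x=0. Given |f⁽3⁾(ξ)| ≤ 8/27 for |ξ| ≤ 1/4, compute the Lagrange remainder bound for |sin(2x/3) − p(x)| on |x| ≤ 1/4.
1/1296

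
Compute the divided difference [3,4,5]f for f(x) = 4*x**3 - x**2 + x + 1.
47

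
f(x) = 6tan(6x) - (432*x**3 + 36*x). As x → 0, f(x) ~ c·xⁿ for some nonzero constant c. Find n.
5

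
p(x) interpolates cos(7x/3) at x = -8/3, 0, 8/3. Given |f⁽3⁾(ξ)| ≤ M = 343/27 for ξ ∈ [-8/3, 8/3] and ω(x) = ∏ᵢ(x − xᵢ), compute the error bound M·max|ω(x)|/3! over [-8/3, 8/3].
175616*sqrt(3)/19683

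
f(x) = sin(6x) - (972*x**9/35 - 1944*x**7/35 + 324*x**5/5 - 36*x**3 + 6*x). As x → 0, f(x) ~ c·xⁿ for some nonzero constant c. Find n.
11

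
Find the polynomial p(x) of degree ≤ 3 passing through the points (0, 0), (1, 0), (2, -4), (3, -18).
-x**3 + x**2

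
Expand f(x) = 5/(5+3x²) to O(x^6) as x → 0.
1 - 3*x**2/5 + 9*x**4/25 + O(x**6)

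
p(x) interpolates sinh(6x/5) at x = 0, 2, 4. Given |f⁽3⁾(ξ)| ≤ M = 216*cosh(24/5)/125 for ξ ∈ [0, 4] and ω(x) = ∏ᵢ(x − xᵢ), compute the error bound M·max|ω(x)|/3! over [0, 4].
64*sqrt(3)*cosh(24/5)/125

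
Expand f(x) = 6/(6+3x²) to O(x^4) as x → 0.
1 - x**2/2 + O(x**4)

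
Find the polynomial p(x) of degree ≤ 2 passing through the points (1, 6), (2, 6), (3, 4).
-x**2 + 3*x + 4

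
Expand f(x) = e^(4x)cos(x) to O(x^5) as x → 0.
1 + 4*x + 15*x**2/2 + 26*x**3/3 + 161*x**4/24 + O(x**5)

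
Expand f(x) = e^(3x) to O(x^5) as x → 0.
1 + 3*x + 9*x**2/2 + 9*x**3/2 + 27*x**4/8 + O(x**5)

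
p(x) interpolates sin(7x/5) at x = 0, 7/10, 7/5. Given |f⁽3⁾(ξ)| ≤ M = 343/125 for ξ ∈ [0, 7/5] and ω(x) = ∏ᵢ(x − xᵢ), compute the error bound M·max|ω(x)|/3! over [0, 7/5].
117649*sqrt(3)/3375000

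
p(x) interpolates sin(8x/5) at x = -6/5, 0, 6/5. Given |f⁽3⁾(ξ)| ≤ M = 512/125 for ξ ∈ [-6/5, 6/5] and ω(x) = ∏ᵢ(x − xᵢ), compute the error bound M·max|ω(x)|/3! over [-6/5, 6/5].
4096*sqrt(3)/15625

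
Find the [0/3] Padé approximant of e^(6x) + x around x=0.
1/(-127*x**3 + 31*x**2 - 7*x + 1)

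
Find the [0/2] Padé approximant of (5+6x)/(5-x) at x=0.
1/(42*x**2/25 - 7*x/5 + 1)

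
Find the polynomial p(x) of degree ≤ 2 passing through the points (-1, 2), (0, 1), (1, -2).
-x**2 - 2*x + 1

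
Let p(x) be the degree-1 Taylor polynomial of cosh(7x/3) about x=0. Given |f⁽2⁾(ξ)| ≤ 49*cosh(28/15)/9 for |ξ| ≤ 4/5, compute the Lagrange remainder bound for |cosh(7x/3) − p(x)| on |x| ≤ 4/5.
392*cosh(28/15)/225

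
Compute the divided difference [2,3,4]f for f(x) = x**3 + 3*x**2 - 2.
12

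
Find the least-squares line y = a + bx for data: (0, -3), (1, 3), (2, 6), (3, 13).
a = -29/10, b = 51/10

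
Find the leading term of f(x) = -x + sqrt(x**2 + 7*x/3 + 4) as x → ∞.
7/6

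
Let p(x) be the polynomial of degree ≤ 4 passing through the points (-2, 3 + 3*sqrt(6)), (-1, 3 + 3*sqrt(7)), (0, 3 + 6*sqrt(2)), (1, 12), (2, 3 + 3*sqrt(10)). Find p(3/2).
-105*sqrt(2)/32 - 15*sqrt(6)/128 + 21*sqrt(7)/32 + 105*sqrt(10)/128 + 411/32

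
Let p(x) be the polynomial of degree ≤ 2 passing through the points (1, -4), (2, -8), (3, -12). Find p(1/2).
-2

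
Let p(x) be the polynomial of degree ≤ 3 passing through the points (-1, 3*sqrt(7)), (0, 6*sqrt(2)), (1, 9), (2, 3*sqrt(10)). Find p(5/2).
-315/16 - 15*sqrt(7)/16 + 63*sqrt(2)/8 + 105*sqrt(10)/16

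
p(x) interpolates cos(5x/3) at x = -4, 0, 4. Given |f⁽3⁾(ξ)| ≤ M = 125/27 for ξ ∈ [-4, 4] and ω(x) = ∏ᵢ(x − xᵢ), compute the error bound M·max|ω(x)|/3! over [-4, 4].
8000*sqrt(3)/729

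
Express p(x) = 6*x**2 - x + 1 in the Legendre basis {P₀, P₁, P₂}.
(3)P₀ - P₁ + (4)P₂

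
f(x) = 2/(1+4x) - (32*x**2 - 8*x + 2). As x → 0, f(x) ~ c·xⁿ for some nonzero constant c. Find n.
3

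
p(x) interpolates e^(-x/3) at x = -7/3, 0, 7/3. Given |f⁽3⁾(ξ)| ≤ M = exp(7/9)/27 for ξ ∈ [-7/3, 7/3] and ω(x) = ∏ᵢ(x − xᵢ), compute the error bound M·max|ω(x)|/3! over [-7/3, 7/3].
343*sqrt(3)*exp(7/9)/19683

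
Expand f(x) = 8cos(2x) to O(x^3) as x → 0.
8 - 16*x**2 + O(x**3)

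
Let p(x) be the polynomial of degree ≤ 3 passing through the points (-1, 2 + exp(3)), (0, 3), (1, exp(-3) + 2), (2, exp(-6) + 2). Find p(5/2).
((53 - 5*exp(3))*exp(6) - 35*exp(3) + 35)*exp(-6)/16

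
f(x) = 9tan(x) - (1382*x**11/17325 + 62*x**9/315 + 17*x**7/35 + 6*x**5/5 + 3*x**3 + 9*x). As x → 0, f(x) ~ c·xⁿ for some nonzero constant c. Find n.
13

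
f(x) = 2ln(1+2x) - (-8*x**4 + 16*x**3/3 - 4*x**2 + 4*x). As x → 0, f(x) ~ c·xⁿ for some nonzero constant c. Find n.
5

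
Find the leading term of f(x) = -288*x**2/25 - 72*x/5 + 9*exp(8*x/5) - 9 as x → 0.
768*x**3/125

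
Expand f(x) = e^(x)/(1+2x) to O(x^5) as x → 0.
1 - x + 5*x**2/2 - 29*x**3/6 + 233*x**4/24 + O(x**5)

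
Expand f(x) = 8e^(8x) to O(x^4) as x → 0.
8 + 64*x + 256*x**2 + 2048*x**3/3 + O(x**4)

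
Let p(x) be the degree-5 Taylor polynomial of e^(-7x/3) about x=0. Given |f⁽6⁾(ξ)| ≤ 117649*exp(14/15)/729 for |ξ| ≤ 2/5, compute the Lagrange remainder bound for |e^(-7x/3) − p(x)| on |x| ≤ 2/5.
470596*exp(14/15)/512578125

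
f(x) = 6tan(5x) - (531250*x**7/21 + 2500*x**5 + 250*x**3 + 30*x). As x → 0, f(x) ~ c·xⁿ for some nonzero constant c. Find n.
9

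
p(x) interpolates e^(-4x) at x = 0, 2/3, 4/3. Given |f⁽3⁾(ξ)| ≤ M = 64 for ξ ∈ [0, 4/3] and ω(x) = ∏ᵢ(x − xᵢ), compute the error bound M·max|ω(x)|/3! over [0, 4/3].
512*sqrt(3)/729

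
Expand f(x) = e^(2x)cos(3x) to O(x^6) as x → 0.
1 + 2*x - 5*x**2/2 - 23*x**3/3 - 119*x**4/24 + 61*x**5/60 + O(x**6)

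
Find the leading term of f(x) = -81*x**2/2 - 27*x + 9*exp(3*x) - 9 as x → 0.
81*x**3/2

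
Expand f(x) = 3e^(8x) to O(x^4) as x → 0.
3 + 24*x + 96*x**2 + 256*x**3 + O(x**4)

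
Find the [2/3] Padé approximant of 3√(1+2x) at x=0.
(21*x**2/4 + 42*x/5 + 3)/(-x**3/20 + 9*x**2/20 + 9*x/5 + 1)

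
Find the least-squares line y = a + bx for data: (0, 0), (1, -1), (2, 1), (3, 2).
a = -7/10, b = 4/5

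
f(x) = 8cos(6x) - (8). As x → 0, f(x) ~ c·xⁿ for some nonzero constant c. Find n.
2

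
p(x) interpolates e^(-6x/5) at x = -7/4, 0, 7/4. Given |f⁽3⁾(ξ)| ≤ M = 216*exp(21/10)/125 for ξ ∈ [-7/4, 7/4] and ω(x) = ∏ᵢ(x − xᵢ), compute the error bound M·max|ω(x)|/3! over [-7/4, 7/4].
343*sqrt(3)*exp(21/10)/1000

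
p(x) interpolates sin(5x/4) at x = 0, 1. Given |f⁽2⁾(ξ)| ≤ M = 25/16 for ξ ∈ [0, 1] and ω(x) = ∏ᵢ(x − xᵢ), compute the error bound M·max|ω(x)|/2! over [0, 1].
25/128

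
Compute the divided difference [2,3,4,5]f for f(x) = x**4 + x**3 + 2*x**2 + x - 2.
15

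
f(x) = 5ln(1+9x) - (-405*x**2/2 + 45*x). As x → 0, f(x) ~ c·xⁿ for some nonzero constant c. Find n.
3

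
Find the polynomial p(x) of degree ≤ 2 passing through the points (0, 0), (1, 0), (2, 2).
x**2 - x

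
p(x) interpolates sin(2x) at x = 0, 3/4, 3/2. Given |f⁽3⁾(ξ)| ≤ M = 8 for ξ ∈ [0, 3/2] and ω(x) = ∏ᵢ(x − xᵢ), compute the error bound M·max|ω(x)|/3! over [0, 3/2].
sqrt(3)/8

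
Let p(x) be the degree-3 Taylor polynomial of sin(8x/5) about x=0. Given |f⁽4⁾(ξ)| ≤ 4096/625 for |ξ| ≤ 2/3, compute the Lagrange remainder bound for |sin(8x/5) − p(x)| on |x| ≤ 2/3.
8192/151875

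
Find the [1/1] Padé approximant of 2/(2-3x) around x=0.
1/(1 - 3*x/2)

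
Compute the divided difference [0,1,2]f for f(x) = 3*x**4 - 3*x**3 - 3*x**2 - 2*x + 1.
9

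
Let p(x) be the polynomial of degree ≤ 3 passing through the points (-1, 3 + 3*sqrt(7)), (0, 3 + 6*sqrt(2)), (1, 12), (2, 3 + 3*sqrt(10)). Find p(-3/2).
-105*sqrt(2)/8 - 15*sqrt(10)/16 + 237/16 + 105*sqrt(7)/16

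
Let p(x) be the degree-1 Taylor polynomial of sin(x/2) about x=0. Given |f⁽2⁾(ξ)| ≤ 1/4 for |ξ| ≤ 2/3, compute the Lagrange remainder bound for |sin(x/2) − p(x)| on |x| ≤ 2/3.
1/18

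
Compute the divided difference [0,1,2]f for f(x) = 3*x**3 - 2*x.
9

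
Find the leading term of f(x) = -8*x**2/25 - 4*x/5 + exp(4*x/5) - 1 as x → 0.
32*x**3/375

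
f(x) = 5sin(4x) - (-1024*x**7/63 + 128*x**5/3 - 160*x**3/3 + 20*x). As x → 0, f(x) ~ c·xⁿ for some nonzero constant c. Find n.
9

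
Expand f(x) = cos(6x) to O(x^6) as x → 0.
1 - 18*x**2 + 54*x**4 + O(x**6)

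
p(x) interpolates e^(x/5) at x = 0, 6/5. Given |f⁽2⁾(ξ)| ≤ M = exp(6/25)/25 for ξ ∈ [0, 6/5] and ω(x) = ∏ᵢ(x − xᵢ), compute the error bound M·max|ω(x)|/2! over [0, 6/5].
9*exp(6/25)/1250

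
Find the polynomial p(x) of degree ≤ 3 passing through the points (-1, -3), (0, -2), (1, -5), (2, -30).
-3*x**3 - 2*x**2 + 2*x - 2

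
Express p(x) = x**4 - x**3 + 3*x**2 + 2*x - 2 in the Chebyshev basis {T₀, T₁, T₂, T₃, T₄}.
(-1/8)T₀ + (5/4)T₁ + (2)T₂ + (-1/4)T₃ + (1/8)T₄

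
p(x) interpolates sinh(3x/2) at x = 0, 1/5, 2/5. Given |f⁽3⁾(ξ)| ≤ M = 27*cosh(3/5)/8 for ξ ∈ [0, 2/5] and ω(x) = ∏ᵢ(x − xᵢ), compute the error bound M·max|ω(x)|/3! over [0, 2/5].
sqrt(3)*cosh(3/5)/1000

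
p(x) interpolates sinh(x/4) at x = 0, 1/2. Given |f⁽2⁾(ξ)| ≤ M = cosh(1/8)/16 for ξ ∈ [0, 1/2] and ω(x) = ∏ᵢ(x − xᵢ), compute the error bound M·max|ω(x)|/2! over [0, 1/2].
cosh(1/8)/512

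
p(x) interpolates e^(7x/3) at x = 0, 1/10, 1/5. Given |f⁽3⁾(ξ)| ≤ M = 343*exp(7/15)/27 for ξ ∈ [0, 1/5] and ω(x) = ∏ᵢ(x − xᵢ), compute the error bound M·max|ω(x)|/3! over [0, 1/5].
343*sqrt(3)*exp(7/15)/729000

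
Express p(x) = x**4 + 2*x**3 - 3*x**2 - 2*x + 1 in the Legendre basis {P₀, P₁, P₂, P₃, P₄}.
(1/5)P₀ + (-4/5)P₁ + (-10/7)P₂ + (4/5)P₃ + (8/35)P₄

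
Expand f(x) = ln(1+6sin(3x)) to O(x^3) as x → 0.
18*x - 162*x**2 + O(x**3)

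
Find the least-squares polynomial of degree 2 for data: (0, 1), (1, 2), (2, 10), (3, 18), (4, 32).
5/7 + (13/35)x + (13/7)x²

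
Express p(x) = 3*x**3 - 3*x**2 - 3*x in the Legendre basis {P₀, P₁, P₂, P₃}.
-P₀ + (-6/5)P₁ + (-2)P₂ + (6/5)P₃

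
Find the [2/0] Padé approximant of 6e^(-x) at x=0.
3*x**2 - 6*x + 6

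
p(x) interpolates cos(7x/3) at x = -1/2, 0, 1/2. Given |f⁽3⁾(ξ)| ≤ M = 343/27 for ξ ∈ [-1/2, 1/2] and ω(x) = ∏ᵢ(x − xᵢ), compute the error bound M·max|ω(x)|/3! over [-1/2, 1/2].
343*sqrt(3)/5832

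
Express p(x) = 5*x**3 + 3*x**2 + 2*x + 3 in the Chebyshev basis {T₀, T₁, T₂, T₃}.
(9/2)T₀ + (23/4)T₁ + (3/2)T₂ + (5/4)T₃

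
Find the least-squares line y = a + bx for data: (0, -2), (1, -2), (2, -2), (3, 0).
a = -12/5, b = 3/5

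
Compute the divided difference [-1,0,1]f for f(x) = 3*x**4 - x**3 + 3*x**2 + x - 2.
6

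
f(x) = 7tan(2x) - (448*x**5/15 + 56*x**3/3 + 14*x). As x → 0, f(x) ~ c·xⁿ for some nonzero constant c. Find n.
7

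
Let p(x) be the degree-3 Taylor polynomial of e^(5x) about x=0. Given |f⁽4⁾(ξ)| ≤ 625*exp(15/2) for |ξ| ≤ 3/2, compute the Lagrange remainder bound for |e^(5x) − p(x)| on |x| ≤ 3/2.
16875*exp(15/2)/128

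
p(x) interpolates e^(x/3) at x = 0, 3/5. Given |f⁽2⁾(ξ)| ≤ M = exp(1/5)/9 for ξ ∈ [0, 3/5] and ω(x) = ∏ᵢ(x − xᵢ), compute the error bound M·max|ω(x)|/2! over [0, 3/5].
exp(1/5)/200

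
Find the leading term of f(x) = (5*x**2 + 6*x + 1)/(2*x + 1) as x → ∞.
5*x/2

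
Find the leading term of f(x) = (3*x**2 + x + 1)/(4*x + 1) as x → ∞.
3*x/4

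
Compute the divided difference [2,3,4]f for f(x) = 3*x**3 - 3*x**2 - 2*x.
24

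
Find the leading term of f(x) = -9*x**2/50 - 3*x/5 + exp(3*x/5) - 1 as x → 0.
9*x**3/250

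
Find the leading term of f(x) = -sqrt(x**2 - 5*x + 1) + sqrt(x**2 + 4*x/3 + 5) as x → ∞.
19/6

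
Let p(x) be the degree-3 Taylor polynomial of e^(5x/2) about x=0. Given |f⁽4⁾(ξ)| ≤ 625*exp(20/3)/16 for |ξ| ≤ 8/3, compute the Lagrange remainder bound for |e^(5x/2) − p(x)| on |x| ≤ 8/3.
20000*exp(20/3)/243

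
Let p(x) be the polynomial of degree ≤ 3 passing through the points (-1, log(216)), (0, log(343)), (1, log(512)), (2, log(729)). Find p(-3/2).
log(21233664*2**(3/8)*3**(11/16)*7**(7/16)/823543)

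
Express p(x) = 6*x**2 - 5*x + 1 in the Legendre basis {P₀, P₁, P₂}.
(3)P₀ + (-5)P₁ + (4)P₂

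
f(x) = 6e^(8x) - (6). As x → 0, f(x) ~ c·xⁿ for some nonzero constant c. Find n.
1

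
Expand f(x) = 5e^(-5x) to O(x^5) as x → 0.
5 - 25*x + 125*x**2/2 - 625*x**3/6 + 3125*x**4/24 + O(x**5)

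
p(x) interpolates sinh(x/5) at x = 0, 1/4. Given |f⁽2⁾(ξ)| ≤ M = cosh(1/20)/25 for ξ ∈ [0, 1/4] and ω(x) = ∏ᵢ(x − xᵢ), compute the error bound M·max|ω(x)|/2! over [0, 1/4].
cosh(1/20)/3200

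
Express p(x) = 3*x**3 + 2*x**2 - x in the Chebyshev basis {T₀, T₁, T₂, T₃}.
T₀ + (5/4)T₁ + T₂ + (3/4)T₃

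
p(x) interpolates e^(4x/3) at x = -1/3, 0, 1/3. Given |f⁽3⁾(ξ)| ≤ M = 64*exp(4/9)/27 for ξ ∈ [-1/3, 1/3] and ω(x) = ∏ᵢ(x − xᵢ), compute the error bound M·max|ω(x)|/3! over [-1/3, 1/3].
64*sqrt(3)*exp(4/9)/19683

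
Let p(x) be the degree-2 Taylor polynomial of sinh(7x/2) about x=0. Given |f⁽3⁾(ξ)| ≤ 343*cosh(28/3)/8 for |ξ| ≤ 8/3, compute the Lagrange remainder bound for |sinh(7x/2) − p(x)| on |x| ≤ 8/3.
10976*cosh(28/3)/81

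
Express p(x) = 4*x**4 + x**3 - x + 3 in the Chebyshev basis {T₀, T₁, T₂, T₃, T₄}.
(9/2)T₀ + (-1/4)T₁ + (2)T₂ + (1/4)T₃ + (1/2)T₄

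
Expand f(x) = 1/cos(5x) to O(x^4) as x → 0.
1 + 25*x**2/2 + O(x**4)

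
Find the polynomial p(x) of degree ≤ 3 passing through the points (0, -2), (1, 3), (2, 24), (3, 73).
2*x**3 + 2*x**2 + x - 2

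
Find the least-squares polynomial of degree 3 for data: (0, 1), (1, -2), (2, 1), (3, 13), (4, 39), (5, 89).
16/21 + (-134/63)x + (-11/12)x² + (35/36)x³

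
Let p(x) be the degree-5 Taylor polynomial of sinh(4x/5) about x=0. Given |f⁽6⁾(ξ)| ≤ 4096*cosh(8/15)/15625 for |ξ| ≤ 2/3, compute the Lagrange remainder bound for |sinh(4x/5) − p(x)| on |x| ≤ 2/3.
16384*cosh(8/15)/512578125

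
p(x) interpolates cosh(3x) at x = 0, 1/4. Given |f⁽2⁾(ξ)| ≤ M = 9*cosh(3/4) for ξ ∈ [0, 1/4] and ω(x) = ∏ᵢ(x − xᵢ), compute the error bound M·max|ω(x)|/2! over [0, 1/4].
9*cosh(3/4)/128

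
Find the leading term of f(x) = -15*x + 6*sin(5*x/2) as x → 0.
-125*x**3/8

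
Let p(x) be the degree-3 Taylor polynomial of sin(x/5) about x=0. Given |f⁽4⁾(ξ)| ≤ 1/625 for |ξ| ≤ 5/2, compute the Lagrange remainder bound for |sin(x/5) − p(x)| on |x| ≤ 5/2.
1/384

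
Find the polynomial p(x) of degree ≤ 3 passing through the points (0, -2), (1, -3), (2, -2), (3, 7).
x**3 - 2*x**2 - 2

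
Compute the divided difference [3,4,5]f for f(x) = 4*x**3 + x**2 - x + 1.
49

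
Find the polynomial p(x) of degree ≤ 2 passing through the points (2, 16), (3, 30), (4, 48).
2*x**2 + 4*x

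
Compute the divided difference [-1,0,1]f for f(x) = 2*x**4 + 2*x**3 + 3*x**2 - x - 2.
5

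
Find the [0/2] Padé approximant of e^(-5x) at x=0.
1/(25*x**2/2 + 5*x + 1)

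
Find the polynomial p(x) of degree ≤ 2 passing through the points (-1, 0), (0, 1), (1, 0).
1 - x**2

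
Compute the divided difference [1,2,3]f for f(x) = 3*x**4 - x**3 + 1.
69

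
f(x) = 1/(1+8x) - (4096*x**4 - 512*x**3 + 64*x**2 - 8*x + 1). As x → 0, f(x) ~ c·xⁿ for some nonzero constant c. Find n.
5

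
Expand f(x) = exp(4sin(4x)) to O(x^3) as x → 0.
1 + 16*x + 128*x**2 + O(x**3)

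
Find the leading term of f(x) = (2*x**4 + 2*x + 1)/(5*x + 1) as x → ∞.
2*x**3/5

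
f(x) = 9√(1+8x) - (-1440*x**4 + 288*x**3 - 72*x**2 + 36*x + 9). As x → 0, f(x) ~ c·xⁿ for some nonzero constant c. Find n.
5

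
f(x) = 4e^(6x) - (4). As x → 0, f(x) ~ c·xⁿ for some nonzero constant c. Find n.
1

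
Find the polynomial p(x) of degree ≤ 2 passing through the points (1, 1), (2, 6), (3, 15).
2*x**2 - x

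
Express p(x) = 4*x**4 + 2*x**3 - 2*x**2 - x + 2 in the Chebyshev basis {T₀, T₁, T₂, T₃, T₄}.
(5/2)T₀ + (1/2)T₁ + T₂ + (1/2)T₃ + (1/2)T₄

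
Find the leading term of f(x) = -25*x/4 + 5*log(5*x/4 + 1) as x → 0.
-125*x**2/32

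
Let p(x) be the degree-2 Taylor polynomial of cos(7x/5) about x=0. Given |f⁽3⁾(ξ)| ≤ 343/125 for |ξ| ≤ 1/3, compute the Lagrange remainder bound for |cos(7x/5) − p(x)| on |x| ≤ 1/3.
343/20250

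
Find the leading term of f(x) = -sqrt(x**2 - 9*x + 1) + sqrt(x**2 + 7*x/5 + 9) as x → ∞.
26/5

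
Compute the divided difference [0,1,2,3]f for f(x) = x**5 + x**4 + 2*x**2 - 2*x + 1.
31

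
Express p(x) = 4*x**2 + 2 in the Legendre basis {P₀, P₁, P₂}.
(10/3)P₀ + (8/3)P₂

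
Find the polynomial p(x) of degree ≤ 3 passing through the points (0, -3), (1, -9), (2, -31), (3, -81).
-2*x**3 - 2*x**2 - 2*x - 3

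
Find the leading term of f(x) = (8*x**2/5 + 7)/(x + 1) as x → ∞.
8*x/5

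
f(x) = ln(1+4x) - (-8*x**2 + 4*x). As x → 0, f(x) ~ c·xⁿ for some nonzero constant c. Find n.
3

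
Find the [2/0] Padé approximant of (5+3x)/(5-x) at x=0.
4*x**2/25 + 4*x/5 + 1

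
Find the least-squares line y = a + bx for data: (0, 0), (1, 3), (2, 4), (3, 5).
a = 3/5, b = 8/5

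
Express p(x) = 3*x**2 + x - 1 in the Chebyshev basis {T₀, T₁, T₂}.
(1/2)T₀ + T₁ + (3/2)T₂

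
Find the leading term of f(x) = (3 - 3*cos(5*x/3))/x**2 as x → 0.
25/6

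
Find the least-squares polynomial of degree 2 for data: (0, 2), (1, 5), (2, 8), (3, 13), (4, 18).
72/35 + (16/7)x + (3/7)x²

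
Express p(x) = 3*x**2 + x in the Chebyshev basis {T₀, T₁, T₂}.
(3/2)T₀ + T₁ + (3/2)T₂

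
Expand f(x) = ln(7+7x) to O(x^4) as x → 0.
log(7) + x - x**2/2 + x**3/3 + O(x**4)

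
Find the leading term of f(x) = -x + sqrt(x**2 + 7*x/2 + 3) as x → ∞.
7/4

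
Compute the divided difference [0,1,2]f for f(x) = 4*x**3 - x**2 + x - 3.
11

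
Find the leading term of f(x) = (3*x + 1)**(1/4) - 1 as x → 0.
3*x/4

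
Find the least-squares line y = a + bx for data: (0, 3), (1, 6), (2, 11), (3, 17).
a = 11/5, b = 47/10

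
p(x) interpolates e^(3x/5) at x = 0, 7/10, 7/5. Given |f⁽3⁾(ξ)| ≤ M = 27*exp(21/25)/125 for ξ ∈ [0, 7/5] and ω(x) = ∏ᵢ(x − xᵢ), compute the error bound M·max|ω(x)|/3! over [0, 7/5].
343*sqrt(3)*exp(21/25)/125000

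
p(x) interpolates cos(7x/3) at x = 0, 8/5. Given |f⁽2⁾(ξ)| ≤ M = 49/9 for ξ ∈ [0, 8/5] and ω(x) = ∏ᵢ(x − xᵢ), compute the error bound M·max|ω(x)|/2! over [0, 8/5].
392/225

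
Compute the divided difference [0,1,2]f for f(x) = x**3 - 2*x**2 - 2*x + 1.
1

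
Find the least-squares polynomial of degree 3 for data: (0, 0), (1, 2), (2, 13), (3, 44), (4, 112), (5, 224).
5/63 + (41/27)x + (-227/126)x² + (113/54)x³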